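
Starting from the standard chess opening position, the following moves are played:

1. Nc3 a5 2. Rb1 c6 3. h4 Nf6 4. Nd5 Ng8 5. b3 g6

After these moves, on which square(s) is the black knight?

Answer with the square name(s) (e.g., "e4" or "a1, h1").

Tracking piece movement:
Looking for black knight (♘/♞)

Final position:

  a b c d e f g h
  ─────────────────
8│♜ ♞ ♝ ♛ ♚ ♝ ♞ ♜│8
7│· ♟ · ♟ ♟ ♟ · ♟│7
6│· · ♟ · · · ♟ ·│6
5│♟ · · ♘ · · · ·│5
4│· · · · · · · ♙│4
3│· ♙ · · · · · ·│3
2│♙ · ♙ ♙ ♙ ♙ ♙ ·│2
1│· ♖ ♗ ♕ ♔ ♗ ♘ ♖│1
  ─────────────────
  a b c d e f g h


b8, g8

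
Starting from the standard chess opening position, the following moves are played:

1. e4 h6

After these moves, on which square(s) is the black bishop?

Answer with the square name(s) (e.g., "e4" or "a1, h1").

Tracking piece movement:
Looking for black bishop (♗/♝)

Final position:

  a b c d e f g h
  ─────────────────
8│♜ ♞ ♝ ♛ ♚ ♝ ♞ ♜│8
7│♟ ♟ ♟ ♟ ♟ ♟ ♟ ·│7
6│· · · · · · · ♟│6
5│· · · · · · · ·│5
4│· · · · ♙ · · ·│4
3│· · · · · · · ·│3
2│♙ ♙ ♙ ♙ · ♙ ♙ ♙│2
1│♖ ♘ ♗ ♕ ♔ ♗ ♘ ♖│1
  ─────────────────
  a b c d e f g h


c8, f8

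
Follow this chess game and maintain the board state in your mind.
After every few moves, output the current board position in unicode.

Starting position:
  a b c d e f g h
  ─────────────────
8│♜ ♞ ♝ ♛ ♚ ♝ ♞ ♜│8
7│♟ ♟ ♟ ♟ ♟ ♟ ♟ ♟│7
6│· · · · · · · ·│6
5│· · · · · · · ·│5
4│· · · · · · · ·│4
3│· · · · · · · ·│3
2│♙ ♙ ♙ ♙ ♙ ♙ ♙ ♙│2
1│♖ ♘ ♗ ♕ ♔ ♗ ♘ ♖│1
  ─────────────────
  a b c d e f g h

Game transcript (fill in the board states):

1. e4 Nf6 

  a b c d e f g h
  ─────────────────
8│♜ ♞ ♝ ♛ ♚ ♝ · ♜│8
7│♟ ♟ ♟ ♟ ♟ ♟ ♟ ♟│7
6│· · · · · ♞ · ·│6
5│· · · · · · · ·│5
4│· · · · ♙ · · ·│4
3│· · · · · · · ·│3
2│♙ ♙ ♙ ♙ · ♙ ♙ ♙│2
1│♖ ♘ ♗ ♕ ♔ ♗ ♘ ♖│1
  ─────────────────
  a b c d e f g h

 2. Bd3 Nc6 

  a b c d e f g h
  ─────────────────
8│♜ · ♝ ♛ ♚ ♝ · ♜│8
7│♟ ♟ ♟ ♟ ♟ ♟ ♟ ♟│7
6│· · ♞ · · ♞ · ·│6
5│· · · · · · · ·│5
4│· · · · ♙ · · ·│4
3│· · · ♗ · · · ·│3
2│♙ ♙ ♙ ♙ · ♙ ♙ ♙│2
1│♖ ♘ ♗ ♕ ♔ · ♘ ♖│1
  ─────────────────
  a b c d e f g h

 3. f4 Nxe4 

  a b c d e f g h
  ─────────────────
8│♜ · ♝ ♛ ♚ ♝ · ♜│8
7│♟ ♟ ♟ ♟ ♟ ♟ ♟ ♟│7
6│· · ♞ · · · · ·│6
5│· · · · · · · ·│5
4│· · · · ♞ ♙ · ·│4
3│· · · ♗ · · · ·│3
2│♙ ♙ ♙ ♙ · · ♙ ♙│2
1│♖ ♘ ♗ ♕ ♔ · ♘ ♖│1
  ─────────────────
  a b c d e f g h

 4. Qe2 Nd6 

  a b c d e f g h
  ─────────────────
8│♜ · ♝ ♛ ♚ ♝ · ♜│8
7│♟ ♟ ♟ ♟ ♟ ♟ ♟ ♟│7
6│· · ♞ ♞ · · · ·│6
5│· · · · · · · ·│5
4│· · · · · ♙ · ·│4
3│· · · ♗ · · · ·│3
2│♙ ♙ ♙ ♙ ♕ · ♙ ♙│2
1│♖ ♘ ♗ · ♔ · ♘ ♖│1
  ─────────────────
  a b c d e f g h

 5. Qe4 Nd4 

  a b c d e f g h
  ─────────────────
8│♜ · ♝ ♛ ♚ ♝ · ♜│8
7│♟ ♟ ♟ ♟ ♟ ♟ ♟ ♟│7
6│· · · ♞ · · · ·│6
5│· · · · · · · ·│5
4│· · · ♞ ♕ ♙ · ·│4
3│· · · ♗ · · · ·│3
2│♙ ♙ ♙ ♙ · · ♙ ♙│2
1│♖ ♘ ♗ · ♔ · ♘ ♖│1
  ─────────────────
  a b c d e f g h



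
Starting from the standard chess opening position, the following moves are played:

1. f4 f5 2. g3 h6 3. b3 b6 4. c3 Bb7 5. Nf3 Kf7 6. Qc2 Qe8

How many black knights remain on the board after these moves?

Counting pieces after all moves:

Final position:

  a b c d e f g h
  ─────────────────
8│♜ ♞ · · ♛ ♝ ♞ ♜│8
7│♟ ♝ ♟ ♟ ♟ ♚ ♟ ·│7
6│· ♟ · · · · · ♟│6
5│· · · · · ♟ · ·│5
4│· · · · · ♙ · ·│4
3│· ♙ ♙ · · ♘ ♙ ·│3
2│♙ · ♕ ♙ ♙ · · ♙│2
1│♖ ♘ ♗ · ♔ ♗ · ♖│1
  ─────────────────
  a b c d e f g h


2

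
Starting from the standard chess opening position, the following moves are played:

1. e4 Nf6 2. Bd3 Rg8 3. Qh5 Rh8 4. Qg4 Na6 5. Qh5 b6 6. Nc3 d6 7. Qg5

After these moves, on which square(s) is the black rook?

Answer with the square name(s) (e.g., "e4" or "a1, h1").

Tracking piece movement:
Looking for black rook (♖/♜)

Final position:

  a b c d e f g h
  ─────────────────
8│♜ · ♝ ♛ ♚ ♝ · ♜│8
7│♟ · ♟ · ♟ ♟ ♟ ♟│7
6│♞ ♟ · ♟ · ♞ · ·│6
5│· · · · · · ♕ ·│5
4│· · · · ♙ · · ·│4
3│· · ♘ ♗ · · · ·│3
2│♙ ♙ ♙ ♙ · ♙ ♙ ♙│2
1│♖ · ♗ · ♔ · ♘ ♖│1
  ─────────────────
  a b c d e f g h


a8, h8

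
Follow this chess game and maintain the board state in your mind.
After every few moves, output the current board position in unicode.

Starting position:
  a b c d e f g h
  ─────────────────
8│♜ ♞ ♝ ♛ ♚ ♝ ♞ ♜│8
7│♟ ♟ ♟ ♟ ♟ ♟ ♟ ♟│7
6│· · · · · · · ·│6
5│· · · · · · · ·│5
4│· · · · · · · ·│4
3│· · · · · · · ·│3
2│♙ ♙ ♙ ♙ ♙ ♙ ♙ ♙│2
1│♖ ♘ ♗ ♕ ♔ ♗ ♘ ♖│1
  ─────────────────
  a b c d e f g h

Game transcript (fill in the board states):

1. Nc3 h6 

  a b c d e f g h
  ─────────────────
8│♜ ♞ ♝ ♛ ♚ ♝ ♞ ♜│8
7│♟ ♟ ♟ ♟ ♟ ♟ ♟ ·│7
6│· · · · · · · ♟│6
5│· · · · · · · ·│5
4│· · · · · · · ·│4
3│· · ♘ · · · · ·│3
2│♙ ♙ ♙ ♙ ♙ ♙ ♙ ♙│2
1│♖ · ♗ ♕ ♔ ♗ ♘ ♖│1
  ─────────────────
  a b c d e f g h

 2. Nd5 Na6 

  a b c d e f g h
  ─────────────────
8│♜ · ♝ ♛ ♚ ♝ ♞ ♜│8
7│♟ ♟ ♟ ♟ ♟ ♟ ♟ ·│7
6│♞ · · · · · · ♟│6
5│· · · ♘ · · · ·│5
4│· · · · · · · ·│4
3│· · · · · · · ·│3
2│♙ ♙ ♙ ♙ ♙ ♙ ♙ ♙│2
1│♖ · ♗ ♕ ♔ ♗ ♘ ♖│1
  ─────────────────
  a b c d e f g h

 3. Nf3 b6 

  a b c d e f g h
  ─────────────────
8│♜ · ♝ ♛ ♚ ♝ ♞ ♜│8
7│♟ · ♟ ♟ ♟ ♟ ♟ ·│7
6│♞ ♟ · · · · · ♟│6
5│· · · ♘ · · · ·│5
4│· · · · · · · ·│4
3│· · · · · ♘ · ·│3
2│♙ ♙ ♙ ♙ ♙ ♙ ♙ ♙│2
1│♖ · ♗ ♕ ♔ ♗ · ♖│1
  ─────────────────
  a b c d e f g h

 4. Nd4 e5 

  a b c d e f g h
  ─────────────────
8│♜ · ♝ ♛ ♚ ♝ ♞ ♜│8
7│♟ · ♟ ♟ · ♟ ♟ ·│7
6│♞ ♟ · · · · · ♟│6
5│· · · ♘ ♟ · · ·│5
4│· · · ♘ · · · ·│4
3│· · · · · · · ·│3
2│♙ ♙ ♙ ♙ ♙ ♙ ♙ ♙│2
1│♖ · ♗ ♕ ♔ ♗ · ♖│1
  ─────────────────
  a b c d e f g h

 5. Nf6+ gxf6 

  a b c d e f g h
  ─────────────────
8│♜ · ♝ ♛ ♚ ♝ ♞ ♜│8
7│♟ · ♟ ♟ · ♟ · ·│7
6│♞ ♟ · · · ♟ · ♟│6
5│· · · · ♟ · · ·│5
4│· · · ♘ · · · ·│4
3│· · · · · · · ·│3
2│♙ ♙ ♙ ♙ ♙ ♙ ♙ ♙│2
1│♖ · ♗ ♕ ♔ ♗ · ♖│1
  ─────────────────
  a b c d e f g h



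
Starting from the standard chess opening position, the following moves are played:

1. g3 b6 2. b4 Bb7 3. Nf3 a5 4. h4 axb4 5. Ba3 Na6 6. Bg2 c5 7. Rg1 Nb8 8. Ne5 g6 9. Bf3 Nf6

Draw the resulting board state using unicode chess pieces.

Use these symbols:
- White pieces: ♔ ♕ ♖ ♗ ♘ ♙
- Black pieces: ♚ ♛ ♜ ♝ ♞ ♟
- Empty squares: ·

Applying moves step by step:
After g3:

♜ ♞ ♝ ♛ ♚ ♝ ♞ ♜
♟ ♟ ♟ ♟ ♟ ♟ ♟ ♟
· · · · · · · ·
· · · · · · · ·
· · · · · · · ·
· · · · · · ♙ ·
♙ ♙ ♙ ♙ ♙ ♙ · ♙
♖ ♘ ♗ ♕ ♔ ♗ ♘ ♖


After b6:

♜ ♞ ♝ ♛ ♚ ♝ ♞ ♜
♟ · ♟ ♟ ♟ ♟ ♟ ♟
· ♟ · · · · · ·
· · · · · · · ·
· · · · · · · ·
· · · · · · ♙ ·
♙ ♙ ♙ ♙ ♙ ♙ · ♙
♖ ♘ ♗ ♕ ♔ ♗ ♘ ♖


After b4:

♜ ♞ ♝ ♛ ♚ ♝ ♞ ♜
♟ · ♟ ♟ ♟ ♟ ♟ ♟
· ♟ · · · · · ·
· · · · · · · ·
· ♙ · · · · · ·
· · · · · · ♙ ·
♙ · ♙ ♙ ♙ ♙ · ♙
♖ ♘ ♗ ♕ ♔ ♗ ♘ ♖


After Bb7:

♜ ♞ · ♛ ♚ ♝ ♞ ♜
♟ ♝ ♟ ♟ ♟ ♟ ♟ ♟
· ♟ · · · · · ·
· · · · · · · ·
· ♙ · · · · · ·
· · · · · · ♙ ·
♙ · ♙ ♙ ♙ ♙ · ♙
♖ ♘ ♗ ♕ ♔ ♗ ♘ ♖


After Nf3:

♜ ♞ · ♛ ♚ ♝ ♞ ♜
♟ ♝ ♟ ♟ ♟ ♟ ♟ ♟
· ♟ · · · · · ·
· · · · · · · ·
· ♙ · · · · · ·
· · · · · ♘ ♙ ·
♙ · ♙ ♙ ♙ ♙ · ♙
♖ ♘ ♗ ♕ ♔ ♗ · ♖


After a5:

♜ ♞ · ♛ ♚ ♝ ♞ ♜
· ♝ ♟ ♟ ♟ ♟ ♟ ♟
· ♟ · · · · · ·
♟ · · · · · · ·
· ♙ · · · · · ·
· · · · · ♘ ♙ ·
♙ · ♙ ♙ ♙ ♙ · ♙
♖ ♘ ♗ ♕ ♔ ♗ · ♖


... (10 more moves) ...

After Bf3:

♜ ♞ · ♛ ♚ ♝ ♞ ♜
· ♝ · ♟ ♟ ♟ · ♟
· ♟ · · · · ♟ ·
· · ♟ · ♘ · · ·
· ♟ · · · · · ♙
♗ · · · · ♗ ♙ ·
♙ · ♙ ♙ ♙ ♙ · ·
♖ ♘ · ♕ ♔ · ♖ ·


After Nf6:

♜ ♞ · ♛ ♚ ♝ · ♜
· ♝ · ♟ ♟ ♟ · ♟
· ♟ · · · ♞ ♟ ·
· · ♟ · ♘ · · ·
· ♟ · · · · · ♙
♗ · · · · ♗ ♙ ·
♙ · ♙ ♙ ♙ ♙ · ·
♖ ♘ · ♕ ♔ · ♖ ·



  a b c d e f g h
  ─────────────────
8│♜ ♞ · ♛ ♚ ♝ · ♜│8
7│· ♝ · ♟ ♟ ♟ · ♟│7
6│· ♟ · · · ♞ ♟ ·│6
5│· · ♟ · ♘ · · ·│5
4│· ♟ · · · · · ♙│4
3│♗ · · · · ♗ ♙ ·│3
2│♙ · ♙ ♙ ♙ ♙ · ·│2
1│♖ ♘ · ♕ ♔ · ♖ ·│1
  ─────────────────
  a b c d e f g h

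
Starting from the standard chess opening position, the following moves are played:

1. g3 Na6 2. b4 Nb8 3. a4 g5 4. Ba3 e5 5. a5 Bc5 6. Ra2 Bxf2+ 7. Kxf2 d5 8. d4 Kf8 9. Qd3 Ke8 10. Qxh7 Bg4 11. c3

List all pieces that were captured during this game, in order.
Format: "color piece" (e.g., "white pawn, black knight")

Tracking captures:
  Bxf2+: captured white pawn
  Kxf2: captured black bishop
  Qxh7: captured black pawn

white pawn, black bishop, black pawn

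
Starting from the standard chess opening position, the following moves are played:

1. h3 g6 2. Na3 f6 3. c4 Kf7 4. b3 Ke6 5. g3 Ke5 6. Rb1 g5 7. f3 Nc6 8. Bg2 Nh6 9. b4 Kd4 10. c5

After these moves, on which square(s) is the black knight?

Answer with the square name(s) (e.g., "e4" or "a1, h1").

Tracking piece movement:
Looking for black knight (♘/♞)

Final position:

  a b c d e f g h
  ─────────────────
8│♜ · ♝ ♛ · ♝ · ♜│8
7│♟ ♟ ♟ ♟ ♟ · · ♟│7
6│· · ♞ · · ♟ · ♞│6
5│· · ♙ · · · ♟ ·│5
4│· ♙ · ♚ · · · ·│4
3│♘ · · · · ♙ ♙ ♙│3
2│♙ · · ♙ ♙ · ♗ ·│2
1│· ♖ ♗ ♕ ♔ · ♘ ♖│1
  ─────────────────
  a b c d e f g h


c6, h6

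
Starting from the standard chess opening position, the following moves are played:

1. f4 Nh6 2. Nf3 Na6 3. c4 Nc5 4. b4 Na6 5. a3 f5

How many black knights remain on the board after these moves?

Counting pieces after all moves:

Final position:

  a b c d e f g h
  ─────────────────
8│♜ · ♝ ♛ ♚ ♝ · ♜│8
7│♟ ♟ ♟ ♟ ♟ · ♟ ♟│7
6│♞ · · · · · · ♞│6
5│· · · · · ♟ · ·│5
4│· ♙ ♙ · · ♙ · ·│4
3│♙ · · · · ♘ · ·│3
2│· · · ♙ ♙ · ♙ ♙│2
1│♖ ♘ ♗ ♕ ♔ ♗ · ♖│1
  ─────────────────
  a b c d e f g h


2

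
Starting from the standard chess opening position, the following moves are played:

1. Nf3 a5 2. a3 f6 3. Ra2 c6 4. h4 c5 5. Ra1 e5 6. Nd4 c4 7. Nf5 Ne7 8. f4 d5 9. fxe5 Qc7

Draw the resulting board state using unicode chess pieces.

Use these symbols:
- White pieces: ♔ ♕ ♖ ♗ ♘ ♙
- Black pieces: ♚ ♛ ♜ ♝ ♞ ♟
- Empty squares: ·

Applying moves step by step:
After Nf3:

♜ ♞ ♝ ♛ ♚ ♝ ♞ ♜
♟ ♟ ♟ ♟ ♟ ♟ ♟ ♟
· · · · · · · ·
· · · · · · · ·
· · · · · · · ·
· · · · · ♘ · ·
♙ ♙ ♙ ♙ ♙ ♙ ♙ ♙
♖ ♘ ♗ ♕ ♔ ♗ · ♖


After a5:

♜ ♞ ♝ ♛ ♚ ♝ ♞ ♜
· ♟ ♟ ♟ ♟ ♟ ♟ ♟
· · · · · · · ·
♟ · · · · · · ·
· · · · · · · ·
· · · · · ♘ · ·
♙ ♙ ♙ ♙ ♙ ♙ ♙ ♙
♖ ♘ ♗ ♕ ♔ ♗ · ♖


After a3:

♜ ♞ ♝ ♛ ♚ ♝ ♞ ♜
· ♟ ♟ ♟ ♟ ♟ ♟ ♟
· · · · · · · ·
♟ · · · · · · ·
· · · · · · · ·
♙ · · · · ♘ · ·
· ♙ ♙ ♙ ♙ ♙ ♙ ♙
♖ ♘ ♗ ♕ ♔ ♗ · ♖


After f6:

♜ ♞ ♝ ♛ ♚ ♝ ♞ ♜
· ♟ ♟ ♟ ♟ · ♟ ♟
· · · · · ♟ · ·
♟ · · · · · · ·
· · · · · · · ·
♙ · · · · ♘ · ·
· ♙ ♙ ♙ ♙ ♙ ♙ ♙
♖ ♘ ♗ ♕ ♔ ♗ · ♖


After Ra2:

♜ ♞ ♝ ♛ ♚ ♝ ♞ ♜
· ♟ ♟ ♟ ♟ · ♟ ♟
· · · · · ♟ · ·
♟ · · · · · · ·
· · · · · · · ·
♙ · · · · ♘ · ·
♖ ♙ ♙ ♙ ♙ ♙ ♙ ♙
· ♘ ♗ ♕ ♔ ♗ · ♖


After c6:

♜ ♞ ♝ ♛ ♚ ♝ ♞ ♜
· ♟ · ♟ ♟ · ♟ ♟
· · ♟ · · ♟ · ·
♟ · · · · · · ·
· · · · · · · ·
♙ · · · · ♘ · ·
♖ ♙ ♙ ♙ ♙ ♙ ♙ ♙
· ♘ ♗ ♕ ♔ ♗ · ♖


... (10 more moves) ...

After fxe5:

♜ ♞ ♝ ♛ ♚ ♝ · ♜
· ♟ · · ♞ · ♟ ♟
· · · · · ♟ · ·
♟ · · ♟ ♙ ♘ · ·
· · ♟ · · · · ♙
♙ · · · · · · ·
· ♙ ♙ ♙ ♙ · ♙ ·
♖ ♘ ♗ ♕ ♔ ♗ · ♖


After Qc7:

♜ ♞ ♝ · ♚ ♝ · ♜
· ♟ ♛ · ♞ · ♟ ♟
· · · · · ♟ · ·
♟ · · ♟ ♙ ♘ · ·
· · ♟ · · · · ♙
♙ · · · · · · ·
· ♙ ♙ ♙ ♙ · ♙ ·
♖ ♘ ♗ ♕ ♔ ♗ · ♖



  a b c d e f g h
  ─────────────────
8│♜ ♞ ♝ · ♚ ♝ · ♜│8
7│· ♟ ♛ · ♞ · ♟ ♟│7
6│· · · · · ♟ · ·│6
5│♟ · · ♟ ♙ ♘ · ·│5
4│· · ♟ · · · · ♙│4
3│♙ · · · · · · ·│3
2│· ♙ ♙ ♙ ♙ · ♙ ·│2
1│♖ ♘ ♗ ♕ ♔ ♗ · ♖│1
  ─────────────────
  a b c d e f g h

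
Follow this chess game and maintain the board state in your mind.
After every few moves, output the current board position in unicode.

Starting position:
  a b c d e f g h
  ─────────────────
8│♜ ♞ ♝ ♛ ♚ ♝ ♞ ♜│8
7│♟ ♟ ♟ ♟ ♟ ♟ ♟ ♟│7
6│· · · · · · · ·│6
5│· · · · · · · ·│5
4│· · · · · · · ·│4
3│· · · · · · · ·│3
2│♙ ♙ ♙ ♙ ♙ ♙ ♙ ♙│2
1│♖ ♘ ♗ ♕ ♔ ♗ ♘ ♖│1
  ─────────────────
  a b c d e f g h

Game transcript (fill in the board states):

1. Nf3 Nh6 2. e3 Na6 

  a b c d e f g h
  ─────────────────
8│♜ · ♝ ♛ ♚ ♝ · ♜│8
7│♟ ♟ ♟ ♟ ♟ ♟ ♟ ♟│7
6│♞ · · · · · · ♞│6
5│· · · · · · · ·│5
4│· · · · · · · ·│4
3│· · · · ♙ ♘ · ·│3
2│♙ ♙ ♙ ♙ · ♙ ♙ ♙│2
1│♖ ♘ ♗ ♕ ♔ ♗ · ♖│1
  ─────────────────
  a b c d e f g h

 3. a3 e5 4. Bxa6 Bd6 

  a b c d e f g h
  ─────────────────
8│♜ · ♝ ♛ ♚ · · ♜│8
7│♟ ♟ ♟ ♟ · ♟ ♟ ♟│7
6│♗ · · ♝ · · · ♞│6
5│· · · · ♟ · · ·│5
4│· · · · · · · ·│4
3│♙ · · · ♙ ♘ · ·│3
2│· ♙ ♙ ♙ · ♙ ♙ ♙│2
1│♖ ♘ ♗ ♕ ♔ · · ♖│1
  ─────────────────
  a b c d e f g h

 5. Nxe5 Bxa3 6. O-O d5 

  a b c d e f g h
  ─────────────────
8│♜ · ♝ ♛ ♚ · · ♜│8
7│♟ ♟ ♟ · · ♟ ♟ ♟│7
6│♗ · · · · · · ♞│6
5│· · · ♟ ♘ · · ·│5
4│· · · · · · · ·│4
3│♝ · · · ♙ · · ·│3
2│· ♙ ♙ ♙ · ♙ ♙ ♙│2
1│♖ ♘ ♗ ♕ · ♖ ♔ ·│1
  ─────────────────
  a b c d e f g h

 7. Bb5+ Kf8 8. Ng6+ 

  a b c d e f g h
  ─────────────────
8│♜ · ♝ ♛ · ♚ · ♜│8
7│♟ ♟ ♟ · · ♟ ♟ ♟│7
6│· · · · · · ♘ ♞│6
5│· ♗ · ♟ · · · ·│5
4│· · · · · · · ·│4
3│♝ · · · ♙ · · ·│3
2│· ♙ ♙ ♙ · ♙ ♙ ♙│2
1│♖ ♘ ♗ ♕ · ♖ ♔ ·│1
  ─────────────────
  a b c d e f g h


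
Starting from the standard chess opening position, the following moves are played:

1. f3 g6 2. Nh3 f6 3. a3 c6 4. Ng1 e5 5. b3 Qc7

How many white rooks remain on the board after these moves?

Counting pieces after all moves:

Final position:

  a b c d e f g h
  ─────────────────
8│♜ ♞ ♝ · ♚ ♝ ♞ ♜│8
7│♟ ♟ ♛ ♟ · · · ♟│7
6│· · ♟ · · ♟ ♟ ·│6
5│· · · · ♟ · · ·│5
4│· · · · · · · ·│4
3│♙ ♙ · · · ♙ · ·│3
2│· · ♙ ♙ ♙ · ♙ ♙│2
1│♖ ♘ ♗ ♕ ♔ ♗ ♘ ♖│1
  ─────────────────
  a b c d e f g h


2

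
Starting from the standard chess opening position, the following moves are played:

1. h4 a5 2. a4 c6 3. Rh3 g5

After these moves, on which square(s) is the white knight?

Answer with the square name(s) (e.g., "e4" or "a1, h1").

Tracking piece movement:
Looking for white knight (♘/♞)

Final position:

  a b c d e f g h
  ─────────────────
8│♜ ♞ ♝ ♛ ♚ ♝ ♞ ♜│8
7│· ♟ · ♟ ♟ ♟ · ♟│7
6│· · ♟ · · · · ·│6
5│♟ · · · · · ♟ ·│5
4│♙ · · · · · · ♙│4
3│· · · · · · · ♖│3
2│· ♙ ♙ ♙ ♙ ♙ ♙ ·│2
1│♖ ♘ ♗ ♕ ♔ ♗ ♘ ·│1
  ─────────────────
  a b c d e f g h


b1, g1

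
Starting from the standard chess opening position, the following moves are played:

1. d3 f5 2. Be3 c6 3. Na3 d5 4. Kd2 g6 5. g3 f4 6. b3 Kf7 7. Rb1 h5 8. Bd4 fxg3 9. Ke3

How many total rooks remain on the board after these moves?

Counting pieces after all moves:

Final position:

  a b c d e f g h
  ─────────────────
8│♜ ♞ ♝ ♛ · ♝ ♞ ♜│8
7│♟ ♟ · · ♟ ♚ · ·│7
6│· · ♟ · · · ♟ ·│6
5│· · · ♟ · · · ♟│5
4│· · · ♗ · · · ·│4
3│♘ ♙ · ♙ ♔ · ♟ ·│3
2│♙ · ♙ · ♙ ♙ · ♙│2
1│· ♖ · ♕ · ♗ ♘ ♖│1
  ─────────────────
  a b c d e f g h


4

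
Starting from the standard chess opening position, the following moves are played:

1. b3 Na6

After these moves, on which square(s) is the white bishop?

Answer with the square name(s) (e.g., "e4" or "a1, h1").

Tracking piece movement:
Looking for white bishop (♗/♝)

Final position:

  a b c d e f g h
  ─────────────────
8│♜ · ♝ ♛ ♚ ♝ ♞ ♜│8
7│♟ ♟ ♟ ♟ ♟ ♟ ♟ ♟│7
6│♞ · · · · · · ·│6
5│· · · · · · · ·│5
4│· · · · · · · ·│4
3│· ♙ · · · · · ·│3
2│♙ · ♙ ♙ ♙ ♙ ♙ ♙│2
1│♖ ♘ ♗ ♕ ♔ ♗ ♘ ♖│1
  ─────────────────
  a b c d e f g h


c1, f1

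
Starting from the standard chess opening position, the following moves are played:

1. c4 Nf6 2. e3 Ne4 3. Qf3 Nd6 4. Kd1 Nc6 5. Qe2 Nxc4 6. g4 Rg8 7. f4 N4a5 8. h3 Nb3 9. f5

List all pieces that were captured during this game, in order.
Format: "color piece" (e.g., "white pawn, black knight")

Tracking captures:
  Nxc4: captured white pawn

white pawn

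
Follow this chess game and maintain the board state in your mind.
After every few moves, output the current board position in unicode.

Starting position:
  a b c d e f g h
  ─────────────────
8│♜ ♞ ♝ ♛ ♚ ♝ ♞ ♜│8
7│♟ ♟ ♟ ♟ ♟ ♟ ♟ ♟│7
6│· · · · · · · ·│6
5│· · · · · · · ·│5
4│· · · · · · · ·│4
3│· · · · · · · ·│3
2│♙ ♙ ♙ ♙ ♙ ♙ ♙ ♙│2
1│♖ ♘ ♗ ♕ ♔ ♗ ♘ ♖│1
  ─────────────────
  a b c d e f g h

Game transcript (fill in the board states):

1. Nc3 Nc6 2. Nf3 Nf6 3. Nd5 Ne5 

  a b c d e f g h
  ─────────────────
8│♜ · ♝ ♛ ♚ ♝ · ♜│8
7│♟ ♟ ♟ ♟ ♟ ♟ ♟ ♟│7
6│· · · · · ♞ · ·│6
5│· · · ♘ ♞ · · ·│5
4│· · · · · · · ·│4
3│· · · · · ♘ · ·│3
2│♙ ♙ ♙ ♙ ♙ ♙ ♙ ♙│2
1│♖ · ♗ ♕ ♔ ♗ · ♖│1
  ─────────────────
  a b c d e f g h

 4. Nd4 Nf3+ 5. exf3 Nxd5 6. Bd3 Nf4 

  a b c d e f g h
  ─────────────────
8│♜ · ♝ ♛ ♚ ♝ · ♜│8
7│♟ ♟ ♟ ♟ ♟ ♟ ♟ ♟│7
6│· · · · · · · ·│6
5│· · · · · · · ·│5
4│· · · ♘ · ♞ · ·│4
3│· · · ♗ · ♙ · ·│3
2│♙ ♙ ♙ ♙ · ♙ ♙ ♙│2
1│♖ · ♗ ♕ ♔ · · ♖│1
  ─────────────────
  a b c d e f g h

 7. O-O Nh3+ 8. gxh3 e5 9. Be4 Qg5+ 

  a b c d e f g h
  ─────────────────
8│♜ · ♝ · ♚ ♝ · ♜│8
7│♟ ♟ ♟ ♟ · ♟ ♟ ♟│7
6│· · · · · · · ·│6
5│· · · · ♟ · ♛ ·│5
4│· · · ♘ ♗ · · ·│4
3│· · · · · ♙ · ♙│3
2│♙ ♙ ♙ ♙ · ♙ · ♙│2
1│♖ · ♗ ♕ · ♖ ♔ ·│1
  ─────────────────
  a b c d e f g h

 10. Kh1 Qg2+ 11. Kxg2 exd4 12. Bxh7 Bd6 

  a b c d e f g h
  ─────────────────
8│♜ · ♝ · ♚ · · ♜│8
7│♟ ♟ ♟ ♟ · ♟ ♟ ♗│7
6│· · · ♝ · · · ·│6
5│· · · · · · · ·│5
4│· · · ♟ · · · ·│4
3│· · · · · ♙ · ♙│3
2│♙ ♙ ♙ ♙ · ♙ ♔ ♙│2
1│♖ · ♗ ♕ · ♖ · ·│1
  ─────────────────
  a b c d e f g h



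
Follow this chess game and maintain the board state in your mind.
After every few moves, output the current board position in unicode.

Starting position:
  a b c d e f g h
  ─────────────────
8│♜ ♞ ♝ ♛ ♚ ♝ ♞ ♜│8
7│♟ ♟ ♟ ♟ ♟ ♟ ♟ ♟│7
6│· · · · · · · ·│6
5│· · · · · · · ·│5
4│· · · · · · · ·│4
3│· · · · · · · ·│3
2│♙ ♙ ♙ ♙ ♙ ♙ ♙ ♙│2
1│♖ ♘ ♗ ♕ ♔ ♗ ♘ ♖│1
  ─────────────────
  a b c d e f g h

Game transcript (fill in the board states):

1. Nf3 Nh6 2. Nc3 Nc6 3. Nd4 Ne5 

  a b c d e f g h
  ─────────────────
8│♜ · ♝ ♛ ♚ ♝ · ♜│8
7│♟ ♟ ♟ ♟ ♟ ♟ ♟ ♟│7
6│· · · · · · · ♞│6
5│· · · · ♞ · · ·│5
4│· · · ♘ · · · ·│4
3│· · ♘ · · · · ·│3
2│♙ ♙ ♙ ♙ ♙ ♙ ♙ ♙│2
1│♖ · ♗ ♕ ♔ ♗ · ♖│1
  ─────────────────
  a b c d e f g h

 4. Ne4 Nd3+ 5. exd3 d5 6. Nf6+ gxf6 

  a b c d e f g h
  ─────────────────
8│♜ · ♝ ♛ ♚ ♝ · ♜│8
7│♟ ♟ ♟ · ♟ ♟ · ♟│7
6│· · · · · ♟ · ♞│6
5│· · · ♟ · · · ·│5
4│· · · ♘ · · · ·│4
3│· · · ♙ · · · ·│3
2│♙ ♙ ♙ ♙ · ♙ ♙ ♙│2
1│♖ · ♗ ♕ ♔ ♗ · ♖│1
  ─────────────────
  a b c d e f g h

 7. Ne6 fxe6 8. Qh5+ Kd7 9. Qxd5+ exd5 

  a b c d e f g h
  ─────────────────
8│♜ · ♝ ♛ · ♝ · ♜│8
7│♟ ♟ ♟ ♚ ♟ · · ♟│7
6│· · · · · ♟ · ♞│6
5│· · · ♟ · · · ·│5
4│· · · · · · · ·│4
3│· · · ♙ · · · ·│3
2│♙ ♙ ♙ ♙ · ♙ ♙ ♙│2
1│♖ · ♗ · ♔ ♗ · ♖│1
  ─────────────────
  a b c d e f g h

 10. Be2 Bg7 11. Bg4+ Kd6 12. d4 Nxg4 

  a b c d e f g h
  ─────────────────
8│♜ · ♝ ♛ · · · ♜│8
7│♟ ♟ ♟ · ♟ · ♝ ♟│7
6│· · · ♚ · ♟ · ·│6
5│· · · ♟ · · · ·│5
4│· · · ♙ · · ♞ ·│4
3│· · · · · · · ·│3
2│♙ ♙ ♙ ♙ · ♙ ♙ ♙│2
1│♖ · ♗ · ♔ · · ♖│1
  ─────────────────
  a b c d e f g h

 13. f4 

  a b c d e f g h
  ─────────────────
8│♜ · ♝ ♛ · · · ♜│8
7│♟ ♟ ♟ · ♟ · ♝ ♟│7
6│· · · ♚ · ♟ · ·│6
5│· · · ♟ · · · ·│5
4│· · · ♙ · ♙ ♞ ·│4
3│· · · · · · · ·│3
2│♙ ♙ ♙ ♙ · · ♙ ♙│2
1│♖ · ♗ · ♔ · · ♖│1
  ─────────────────
  a b c d e f g h


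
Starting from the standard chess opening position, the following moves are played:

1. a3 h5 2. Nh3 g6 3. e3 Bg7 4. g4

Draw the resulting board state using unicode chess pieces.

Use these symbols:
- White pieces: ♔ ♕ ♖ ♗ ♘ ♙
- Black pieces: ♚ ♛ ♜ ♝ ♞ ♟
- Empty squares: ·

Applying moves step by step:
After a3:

♜ ♞ ♝ ♛ ♚ ♝ ♞ ♜
♟ ♟ ♟ ♟ ♟ ♟ ♟ ♟
· · · · · · · ·
· · · · · · · ·
· · · · · · · ·
♙ · · · · · · ·
· ♙ ♙ ♙ ♙ ♙ ♙ ♙
♖ ♘ ♗ ♕ ♔ ♗ ♘ ♖


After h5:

♜ ♞ ♝ ♛ ♚ ♝ ♞ ♜
♟ ♟ ♟ ♟ ♟ ♟ ♟ ·
· · · · · · · ·
· · · · · · · ♟
· · · · · · · ·
♙ · · · · · · ·
· ♙ ♙ ♙ ♙ ♙ ♙ ♙
♖ ♘ ♗ ♕ ♔ ♗ ♘ ♖


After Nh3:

♜ ♞ ♝ ♛ ♚ ♝ ♞ ♜
♟ ♟ ♟ ♟ ♟ ♟ ♟ ·
· · · · · · · ·
· · · · · · · ♟
· · · · · · · ·
♙ · · · · · · ♘
· ♙ ♙ ♙ ♙ ♙ ♙ ♙
♖ ♘ ♗ ♕ ♔ ♗ · ♖


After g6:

♜ ♞ ♝ ♛ ♚ ♝ ♞ ♜
♟ ♟ ♟ ♟ ♟ ♟ · ·
· · · · · · ♟ ·
· · · · · · · ♟
· · · · · · · ·
♙ · · · · · · ♘
· ♙ ♙ ♙ ♙ ♙ ♙ ♙
♖ ♘ ♗ ♕ ♔ ♗ · ♖


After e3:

♜ ♞ ♝ ♛ ♚ ♝ ♞ ♜
♟ ♟ ♟ ♟ ♟ ♟ · ·
· · · · · · ♟ ·
· · · · · · · ♟
· · · · · · · ·
♙ · · · ♙ · · ♘
· ♙ ♙ ♙ · ♙ ♙ ♙
♖ ♘ ♗ ♕ ♔ ♗ · ♖


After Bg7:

♜ ♞ ♝ ♛ ♚ · ♞ ♜
♟ ♟ ♟ ♟ ♟ ♟ ♝ ·
· · · · · · ♟ ·
· · · · · · · ♟
· · · · · · · ·
♙ · · · ♙ · · ♘
· ♙ ♙ ♙ · ♙ ♙ ♙
♖ ♘ ♗ ♕ ♔ ♗ · ♖


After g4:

♜ ♞ ♝ ♛ ♚ · ♞ ♜
♟ ♟ ♟ ♟ ♟ ♟ ♝ ·
· · · · · · ♟ ·
· · · · · · · ♟
· · · · · · ♙ ·
♙ · · · ♙ · · ♘
· ♙ ♙ ♙ · ♙ · ♙
♖ ♘ ♗ ♕ ♔ ♗ · ♖



  a b c d e f g h
  ─────────────────
8│♜ ♞ ♝ ♛ ♚ · ♞ ♜│8
7│♟ ♟ ♟ ♟ ♟ ♟ ♝ ·│7
6│· · · · · · ♟ ·│6
5│· · · · · · · ♟│5
4│· · · · · · ♙ ·│4
3│♙ · · · ♙ · · ♘│3
2│· ♙ ♙ ♙ · ♙ · ♙│2
1│♖ ♘ ♗ ♕ ♔ ♗ · ♖│1
  ─────────────────
  a b c d e f g h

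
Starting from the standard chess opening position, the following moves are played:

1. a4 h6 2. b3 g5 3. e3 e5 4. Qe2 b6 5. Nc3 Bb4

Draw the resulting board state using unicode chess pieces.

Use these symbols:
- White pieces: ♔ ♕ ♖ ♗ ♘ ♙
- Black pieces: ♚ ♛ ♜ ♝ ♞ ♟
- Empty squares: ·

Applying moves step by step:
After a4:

♜ ♞ ♝ ♛ ♚ ♝ ♞ ♜
♟ ♟ ♟ ♟ ♟ ♟ ♟ ♟
· · · · · · · ·
· · · · · · · ·
♙ · · · · · · ·
· · · · · · · ·
· ♙ ♙ ♙ ♙ ♙ ♙ ♙
♖ ♘ ♗ ♕ ♔ ♗ ♘ ♖


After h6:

♜ ♞ ♝ ♛ ♚ ♝ ♞ ♜
♟ ♟ ♟ ♟ ♟ ♟ ♟ ·
· · · · · · · ♟
· · · · · · · ·
♙ · · · · · · ·
· · · · · · · ·
· ♙ ♙ ♙ ♙ ♙ ♙ ♙
♖ ♘ ♗ ♕ ♔ ♗ ♘ ♖


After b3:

♜ ♞ ♝ ♛ ♚ ♝ ♞ ♜
♟ ♟ ♟ ♟ ♟ ♟ ♟ ·
· · · · · · · ♟
· · · · · · · ·
♙ · · · · · · ·
· ♙ · · · · · ·
· · ♙ ♙ ♙ ♙ ♙ ♙
♖ ♘ ♗ ♕ ♔ ♗ ♘ ♖


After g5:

♜ ♞ ♝ ♛ ♚ ♝ ♞ ♜
♟ ♟ ♟ ♟ ♟ ♟ · ·
· · · · · · · ♟
· · · · · · ♟ ·
♙ · · · · · · ·
· ♙ · · · · · ·
· · ♙ ♙ ♙ ♙ ♙ ♙
♖ ♘ ♗ ♕ ♔ ♗ ♘ ♖


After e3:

♜ ♞ ♝ ♛ ♚ ♝ ♞ ♜
♟ ♟ ♟ ♟ ♟ ♟ · ·
· · · · · · · ♟
· · · · · · ♟ ·
♙ · · · · · · ·
· ♙ · · ♙ · · ·
· · ♙ ♙ · ♙ ♙ ♙
♖ ♘ ♗ ♕ ♔ ♗ ♘ ♖


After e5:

♜ ♞ ♝ ♛ ♚ ♝ ♞ ♜
♟ ♟ ♟ ♟ · ♟ · ·
· · · · · · · ♟
· · · · ♟ · ♟ ·
♙ · · · · · · ·
· ♙ · · ♙ · · ·
· · ♙ ♙ · ♙ ♙ ♙
♖ ♘ ♗ ♕ ♔ ♗ ♘ ♖


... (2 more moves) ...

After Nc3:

♜ ♞ ♝ ♛ ♚ ♝ ♞ ♜
♟ · ♟ ♟ · ♟ · ·
· ♟ · · · · · ♟
· · · · ♟ · ♟ ·
♙ · · · · · · ·
· ♙ ♘ · ♙ · · ·
· · ♙ ♙ ♕ ♙ ♙ ♙
♖ · ♗ · ♔ ♗ ♘ ♖


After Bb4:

♜ ♞ ♝ ♛ ♚ · ♞ ♜
♟ · ♟ ♟ · ♟ · ·
· ♟ · · · · · ♟
· · · · ♟ · ♟ ·
♙ ♝ · · · · · ·
· ♙ ♘ · ♙ · · ·
· · ♙ ♙ ♕ ♙ ♙ ♙
♖ · ♗ · ♔ ♗ ♘ ♖



  a b c d e f g h
  ─────────────────
8│♜ ♞ ♝ ♛ ♚ · ♞ ♜│8
7│♟ · ♟ ♟ · ♟ · ·│7
6│· ♟ · · · · · ♟│6
5│· · · · ♟ · ♟ ·│5
4│♙ ♝ · · · · · ·│4
3│· ♙ ♘ · ♙ · · ·│3
2│· · ♙ ♙ ♕ ♙ ♙ ♙│2
1│♖ · ♗ · ♔ ♗ ♘ ♖│1
  ─────────────────
  a b c d e f g h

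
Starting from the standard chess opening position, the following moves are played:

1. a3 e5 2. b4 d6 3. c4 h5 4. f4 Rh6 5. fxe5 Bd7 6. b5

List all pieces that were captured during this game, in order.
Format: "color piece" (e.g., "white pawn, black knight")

Tracking captures:
  fxe5: captured black pawn

black pawn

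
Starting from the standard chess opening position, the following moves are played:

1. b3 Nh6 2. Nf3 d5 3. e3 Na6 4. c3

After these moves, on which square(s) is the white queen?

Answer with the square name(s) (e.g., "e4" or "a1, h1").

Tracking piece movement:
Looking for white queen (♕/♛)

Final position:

  a b c d e f g h
  ─────────────────
8│♜ · ♝ ♛ ♚ ♝ · ♜│8
7│♟ ♟ ♟ · ♟ ♟ ♟ ♟│7
6│♞ · · · · · · ♞│6
5│· · · ♟ · · · ·│5
4│· · · · · · · ·│4
3│· ♙ ♙ · ♙ ♘ · ·│3
2│♙ · · ♙ · ♙ ♙ ♙│2
1│♖ ♘ ♗ ♕ ♔ ♗ · ♖│1
  ─────────────────
  a b c d e f g h


d1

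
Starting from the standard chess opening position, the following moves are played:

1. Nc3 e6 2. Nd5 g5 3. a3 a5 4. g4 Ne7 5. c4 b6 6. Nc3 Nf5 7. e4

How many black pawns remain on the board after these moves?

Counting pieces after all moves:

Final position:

  a b c d e f g h
  ─────────────────
8│♜ ♞ ♝ ♛ ♚ ♝ · ♜│8
7│· · ♟ ♟ · ♟ · ♟│7
6│· ♟ · · ♟ · · ·│6
5│♟ · · · · ♞ ♟ ·│5
4│· · ♙ · ♙ · ♙ ·│4
3│♙ · ♘ · · · · ·│3
2│· ♙ · ♙ · ♙ · ♙│2
1│♖ · ♗ ♕ ♔ ♗ ♘ ♖│1
  ─────────────────
  a b c d e f g h


8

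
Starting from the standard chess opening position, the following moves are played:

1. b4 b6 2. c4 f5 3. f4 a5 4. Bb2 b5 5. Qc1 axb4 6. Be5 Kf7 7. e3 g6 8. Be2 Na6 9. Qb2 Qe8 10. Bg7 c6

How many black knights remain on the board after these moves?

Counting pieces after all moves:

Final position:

  a b c d e f g h
  ─────────────────
8│♜ · ♝ · ♛ ♝ ♞ ♜│8
7│· · · ♟ ♟ ♚ ♗ ♟│7
6│♞ · ♟ · · · ♟ ·│6
5│· ♟ · · · ♟ · ·│5
4│· ♟ ♙ · · ♙ · ·│4
3│· · · · ♙ · · ·│3
2│♙ ♕ · ♙ ♗ · ♙ ♙│2
1│♖ ♘ · · ♔ · ♘ ♖│1
  ─────────────────
  a b c d e f g h


2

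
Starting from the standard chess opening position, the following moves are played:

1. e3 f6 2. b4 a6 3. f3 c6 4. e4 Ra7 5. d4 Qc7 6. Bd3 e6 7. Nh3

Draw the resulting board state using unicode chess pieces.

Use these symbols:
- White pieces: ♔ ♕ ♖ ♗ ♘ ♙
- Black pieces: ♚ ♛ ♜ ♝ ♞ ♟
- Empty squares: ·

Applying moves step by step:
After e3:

♜ ♞ ♝ ♛ ♚ ♝ ♞ ♜
♟ ♟ ♟ ♟ ♟ ♟ ♟ ♟
· · · · · · · ·
· · · · · · · ·
· · · · · · · ·
· · · · ♙ · · ·
♙ ♙ ♙ ♙ · ♙ ♙ ♙
♖ ♘ ♗ ♕ ♔ ♗ ♘ ♖


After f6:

♜ ♞ ♝ ♛ ♚ ♝ ♞ ♜
♟ ♟ ♟ ♟ ♟ · ♟ ♟
· · · · · ♟ · ·
· · · · · · · ·
· · · · · · · ·
· · · · ♙ · · ·
♙ ♙ ♙ ♙ · ♙ ♙ ♙
♖ ♘ ♗ ♕ ♔ ♗ ♘ ♖


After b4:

♜ ♞ ♝ ♛ ♚ ♝ ♞ ♜
♟ ♟ ♟ ♟ ♟ · ♟ ♟
· · · · · ♟ · ·
· · · · · · · ·
· ♙ · · · · · ·
· · · · ♙ · · ·
♙ · ♙ ♙ · ♙ ♙ ♙
♖ ♘ ♗ ♕ ♔ ♗ ♘ ♖


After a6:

♜ ♞ ♝ ♛ ♚ ♝ ♞ ♜
· ♟ ♟ ♟ ♟ · ♟ ♟
♟ · · · · ♟ · ·
· · · · · · · ·
· ♙ · · · · · ·
· · · · ♙ · · ·
♙ · ♙ ♙ · ♙ ♙ ♙
♖ ♘ ♗ ♕ ♔ ♗ ♘ ♖


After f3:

♜ ♞ ♝ ♛ ♚ ♝ ♞ ♜
· ♟ ♟ ♟ ♟ · ♟ ♟
♟ · · · · ♟ · ·
· · · · · · · ·
· ♙ · · · · · ·
· · · · ♙ ♙ · ·
♙ · ♙ ♙ · · ♙ ♙
♖ ♘ ♗ ♕ ♔ ♗ ♘ ♖


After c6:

♜ ♞ ♝ ♛ ♚ ♝ ♞ ♜
· ♟ · ♟ ♟ · ♟ ♟
♟ · ♟ · · ♟ · ·
· · · · · · · ·
· ♙ · · · · · ·
· · · · ♙ ♙ · ·
♙ · ♙ ♙ · · ♙ ♙
♖ ♘ ♗ ♕ ♔ ♗ ♘ ♖


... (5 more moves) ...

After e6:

· ♞ ♝ · ♚ ♝ ♞ ♜
♜ ♟ ♛ ♟ · · ♟ ♟
♟ · ♟ · ♟ ♟ · ·
· · · · · · · ·
· ♙ · ♙ ♙ · · ·
· · · ♗ · ♙ · ·
♙ · ♙ · · · ♙ ♙
♖ ♘ ♗ ♕ ♔ · ♘ ♖


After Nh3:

· ♞ ♝ · ♚ ♝ ♞ ♜
♜ ♟ ♛ ♟ · · ♟ ♟
♟ · ♟ · ♟ ♟ · ·
· · · · · · · ·
· ♙ · ♙ ♙ · · ·
· · · ♗ · ♙ · ♘
♙ · ♙ · · · ♙ ♙
♖ ♘ ♗ ♕ ♔ · · ♖



  a b c d e f g h
  ─────────────────
8│· ♞ ♝ · ♚ ♝ ♞ ♜│8
7│♜ ♟ ♛ ♟ · · ♟ ♟│7
6│♟ · ♟ · ♟ ♟ · ·│6
5│· · · · · · · ·│5
4│· ♙ · ♙ ♙ · · ·│4
3│· · · ♗ · ♙ · ♘│3
2│♙ · ♙ · · · ♙ ♙│2
1│♖ ♘ ♗ ♕ ♔ · · ♖│1
  ─────────────────
  a b c d e f g h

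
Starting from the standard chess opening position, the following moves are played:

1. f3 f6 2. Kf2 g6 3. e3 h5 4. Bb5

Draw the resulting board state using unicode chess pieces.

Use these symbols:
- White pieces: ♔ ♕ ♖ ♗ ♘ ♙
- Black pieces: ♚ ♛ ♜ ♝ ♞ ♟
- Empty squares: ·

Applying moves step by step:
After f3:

♜ ♞ ♝ ♛ ♚ ♝ ♞ ♜
♟ ♟ ♟ ♟ ♟ ♟ ♟ ♟
· · · · · · · ·
· · · · · · · ·
· · · · · · · ·
· · · · · ♙ · ·
♙ ♙ ♙ ♙ ♙ · ♙ ♙
♖ ♘ ♗ ♕ ♔ ♗ ♘ ♖


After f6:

♜ ♞ ♝ ♛ ♚ ♝ ♞ ♜
♟ ♟ ♟ ♟ ♟ · ♟ ♟
· · · · · ♟ · ·
· · · · · · · ·
· · · · · · · ·
· · · · · ♙ · ·
♙ ♙ ♙ ♙ ♙ · ♙ ♙
♖ ♘ ♗ ♕ ♔ ♗ ♘ ♖


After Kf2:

♜ ♞ ♝ ♛ ♚ ♝ ♞ ♜
♟ ♟ ♟ ♟ ♟ · ♟ ♟
· · · · · ♟ · ·
· · · · · · · ·
· · · · · · · ·
· · · · · ♙ · ·
♙ ♙ ♙ ♙ ♙ ♔ ♙ ♙
♖ ♘ ♗ ♕ · ♗ ♘ ♖


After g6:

♜ ♞ ♝ ♛ ♚ ♝ ♞ ♜
♟ ♟ ♟ ♟ ♟ · · ♟
· · · · · ♟ ♟ ·
· · · · · · · ·
· · · · · · · ·
· · · · · ♙ · ·
♙ ♙ ♙ ♙ ♙ ♔ ♙ ♙
♖ ♘ ♗ ♕ · ♗ ♘ ♖


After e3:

♜ ♞ ♝ ♛ ♚ ♝ ♞ ♜
♟ ♟ ♟ ♟ ♟ · · ♟
· · · · · ♟ ♟ ·
· · · · · · · ·
· · · · · · · ·
· · · · ♙ ♙ · ·
♙ ♙ ♙ ♙ · ♔ ♙ ♙
♖ ♘ ♗ ♕ · ♗ ♘ ♖


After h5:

♜ ♞ ♝ ♛ ♚ ♝ ♞ ♜
♟ ♟ ♟ ♟ ♟ · · ·
· · · · · ♟ ♟ ·
· · · · · · · ♟
· · · · · · · ·
· · · · ♙ ♙ · ·
♙ ♙ ♙ ♙ · ♔ ♙ ♙
♖ ♘ ♗ ♕ · ♗ ♘ ♖


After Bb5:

♜ ♞ ♝ ♛ ♚ ♝ ♞ ♜
♟ ♟ ♟ ♟ ♟ · · ·
· · · · · ♟ ♟ ·
· ♗ · · · · · ♟
· · · · · · · ·
· · · · ♙ ♙ · ·
♙ ♙ ♙ ♙ · ♔ ♙ ♙
♖ ♘ ♗ ♕ · · ♘ ♖



  a b c d e f g h
  ─────────────────
8│♜ ♞ ♝ ♛ ♚ ♝ ♞ ♜│8
7│♟ ♟ ♟ ♟ ♟ · · ·│7
6│· · · · · ♟ ♟ ·│6
5│· ♗ · · · · · ♟│5
4│· · · · · · · ·│4
3│· · · · ♙ ♙ · ·│3
2│♙ ♙ ♙ ♙ · ♔ ♙ ♙│2
1│♖ ♘ ♗ ♕ · · ♘ ♖│1
  ─────────────────
  a b c d e f g h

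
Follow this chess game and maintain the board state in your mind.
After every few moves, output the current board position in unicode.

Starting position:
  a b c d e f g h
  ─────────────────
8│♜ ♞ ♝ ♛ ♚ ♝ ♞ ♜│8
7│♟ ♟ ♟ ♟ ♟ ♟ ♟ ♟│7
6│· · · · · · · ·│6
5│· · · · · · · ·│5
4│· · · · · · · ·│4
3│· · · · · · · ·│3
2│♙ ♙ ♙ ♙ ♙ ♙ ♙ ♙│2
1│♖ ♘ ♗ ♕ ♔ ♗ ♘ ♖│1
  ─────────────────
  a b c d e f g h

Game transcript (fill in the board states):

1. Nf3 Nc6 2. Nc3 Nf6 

  a b c d e f g h
  ─────────────────
8│♜ · ♝ ♛ ♚ ♝ · ♜│8
7│♟ ♟ ♟ ♟ ♟ ♟ ♟ ♟│7
6│· · ♞ · · ♞ · ·│6
5│· · · · · · · ·│5
4│· · · · · · · ·│4
3│· · ♘ · · ♘ · ·│3
2│♙ ♙ ♙ ♙ ♙ ♙ ♙ ♙│2
1│♖ · ♗ ♕ ♔ ♗ · ♖│1
  ─────────────────
  a b c d e f g h

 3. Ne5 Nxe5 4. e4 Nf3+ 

  a b c d e f g h
  ─────────────────
8│♜ · ♝ ♛ ♚ ♝ · ♜│8
7│♟ ♟ ♟ ♟ ♟ ♟ ♟ ♟│7
6│· · · · · ♞ · ·│6
5│· · · · · · · ·│5
4│· · · · ♙ · · ·│4
3│· · ♘ · · ♞ · ·│3
2│♙ ♙ ♙ ♙ · ♙ ♙ ♙│2
1│♖ · ♗ ♕ ♔ ♗ · ♖│1
  ─────────────────
  a b c d e f g h

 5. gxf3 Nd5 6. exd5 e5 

  a b c d e f g h
  ─────────────────
8│♜ · ♝ ♛ ♚ ♝ · ♜│8
7│♟ ♟ ♟ ♟ · ♟ ♟ ♟│7
6│· · · · · · · ·│6
5│· · · ♙ ♟ · · ·│5
4│· · · · · · · ·│4
3│· · ♘ · · ♙ · ·│3
2│♙ ♙ ♙ ♙ · ♙ · ♙│2
1│♖ · ♗ ♕ ♔ ♗ · ♖│1
  ─────────────────
  a b c d e f g h

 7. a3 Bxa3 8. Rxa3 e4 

  a b c d e f g h
  ─────────────────
8│♜ · ♝ ♛ ♚ · · ♜│8
7│♟ ♟ ♟ ♟ · ♟ ♟ ♟│7
6│· · · · · · · ·│6
5│· · · ♙ · · · ·│5
4│· · · · ♟ · · ·│4
3│♖ · ♘ · · ♙ · ·│3
2│· ♙ ♙ ♙ · ♙ · ♙│2
1│· · ♗ ♕ ♔ ♗ · ♖│1
  ─────────────────
  a b c d e f g h

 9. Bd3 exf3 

  a b c d e f g h
  ─────────────────
8│♜ · ♝ ♛ ♚ · · ♜│8
7│♟ ♟ ♟ ♟ · ♟ ♟ ♟│7
6│· · · · · · · ·│6
5│· · · ♙ · · · ·│5
4│· · · · · · · ·│4
3│♖ · ♘ ♗ · ♟ · ·│3
2│· ♙ ♙ ♙ · ♙ · ♙│2
1│· · ♗ ♕ ♔ · · ♖│1
  ─────────────────
  a b c d e f g h
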